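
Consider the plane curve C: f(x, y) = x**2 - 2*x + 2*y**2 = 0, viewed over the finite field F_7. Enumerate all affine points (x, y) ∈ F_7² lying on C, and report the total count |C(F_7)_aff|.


Affine F_7-points: {(0, 0), (1, 2), (1, 5), (2, 0), (3, 3), (3, 4), (6, 3), (6, 4)}; count = 8.

For each of the 49 pairs (x, y) ∈ F_7², evaluate f(x, y) mod 7. Record the zeros.
  x = 0: [0↦0, 1↦2, 2↦1, 3↦4, 4↦4, 5↦1, 6↦2]  zeros at y ∈ {0}
  x = 1: [0↦6, 1↦1, 2↦0, 3↦3, 4↦3, 5↦0, 6↦1]  zeros at y ∈ {2, 5}
  x = 2: [0↦0, 1↦2, 2↦1, 3↦4, 4↦4, 5↦1, 6↦2]  zeros at y ∈ {0}
  x = 3: [0↦3, 1↦5, 2↦4, 3↦0, 4↦0, 5↦4, 6↦5]  zeros at y ∈ {3, 4}
  x = 4: [0↦1, 1↦3, 2↦2, 3↦5, 4↦5, 5↦2, 6↦3]  zeros at y ∈ ∅
  x = 5: [0↦1, 1↦3, 2↦2, 3↦5, 4↦5, 5↦2, 6↦3]  zeros at y ∈ ∅
  x = 6: [0↦3, 1↦5, 2↦4, 3↦0, 4↦0, 5↦4, 6↦5]  zeros at y ∈ {3, 4}
Collecting zeros: affine points = {(0, 0), (1, 2), (1, 5), (2, 0), (3, 3), (3, 4), (6, 3), (6, 4)}.
Total count |C(F_7)_aff| = 8.


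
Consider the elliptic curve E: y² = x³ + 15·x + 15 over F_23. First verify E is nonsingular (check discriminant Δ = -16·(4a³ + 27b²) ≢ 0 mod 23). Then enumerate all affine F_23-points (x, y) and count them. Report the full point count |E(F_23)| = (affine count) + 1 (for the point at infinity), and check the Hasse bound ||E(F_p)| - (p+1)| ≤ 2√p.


Affine points = {(1, 10), (1, 13), (3, 8), (3, 15), (4, 1), (4, 22), (5, 10), (5, 13), (7, 7), (7, 16), (8, 7), (8, 16), (11, 4), (11, 19), (14, 5), (14, 18), (15, 2), (15, 21), (16, 2), (16, 21), (17, 10), (17, 13), (19, 11), (19, 12), (20, 9), (20, 14), (21, 0)}; affine count = 27; |E(F_23)| = 28.

Discriminant check: Δ ∝ 4a³ + 27b² = 4·15³ + 27·15² = 4·3375 + 27·225 ≡ 2 (mod 23). Nonzero ⇒ E is nonsingular.
For each x ∈ F_23, compute rhs = x³ + 15·x + 15 mod 23, then count y ∈ F_23 with y² ≡ rhs.
  x = 0: rhs = 15, matching y values: none (0 points).
  x = 1: rhs = 8, matching y values: 10, 13 (2 points).
  x = 2: rhs = 7, matching y values: none (0 points).
  x = 3: rhs = 18, matching y values: 8, 15 (2 points).
  x = 4: rhs = 1, matching y values: 1, 22 (2 points).
  x = 5: rhs = 8, matching y values: 10, 13 (2 points).
  x = 6: rhs = 22, matching y values: none (0 points).
  x = 7: rhs = 3, matching y values: 7, 16 (2 points).
  x = 8: rhs = 3, matching y values: 7, 16 (2 points).
  x = 9: rhs = 5, matching y values: none (0 points).
  x = 10: rhs = 15, matching y values: none (0 points).
  x = 11: rhs = 16, matching y values: 4, 19 (2 points).
  x = 12: rhs = 14, matching y values: none (0 points).
  x = 13: rhs = 15, matching y values: none (0 points).
  x = 14: rhs = 2, matching y values: 5, 18 (2 points).
  x = 15: rhs = 4, matching y values: 2, 21 (2 points).
  x = 16: rhs = 4, matching y values: 2, 21 (2 points).
  x = 17: rhs = 8, matching y values: 10, 13 (2 points).
  x = 18: rhs = 22, matching y values: none (0 points).
  x = 19: rhs = 6, matching y values: 11, 12 (2 points).
  x = 20: rhs = 12, matching y values: 9, 14 (2 points).
  x = 21: rhs = 0, matching y values: 0 (1 points).
  x = 22: rhs = 22, matching y values: none (0 points).
Total affine count: 27.
Full point count |E(F_23)| = 27 + 1 = 28.
Hasse bound: |28 − (23+1)| = |4| = 4 ≤ 2√23 ≈ 9.5917 ✓.


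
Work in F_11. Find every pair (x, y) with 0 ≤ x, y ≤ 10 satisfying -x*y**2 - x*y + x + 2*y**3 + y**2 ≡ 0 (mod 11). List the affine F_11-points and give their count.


Affine F_11-points: {(0, 0), (0, 5), (1, 10), (2, 8), (3, 1), (4, 2), (7, 4), (9, 6), (10, 9)}; count = 9.

For each of the 121 pairs (x, y) ∈ F_11², evaluate f(x, y) mod 11. Record the zeros.
  x = 0: [0↦0, 1↦3, 2↦9, 3↦8, 4↦1, 5↦0, 6↦6, 7↦9, 8↦10, 9↦10, 10↦10]  zeros at y ∈ {0, 5}
  x = 1: [0↦1, 1↦2, 2↦4, 3↦8, 4↦4, 5↦4, 6↦9, 7↦9, 8↦5, 9↦9, 10↦0]  zeros at y ∈ {10}
  x = 2: [0↦2, 1↦1, 2↦10, 3↦8, 4↦7, 5↦8, 6↦1, 7↦9, 8↦0, 9↦8, 10↦1]  zeros at y ∈ {8}
  x = 3: [0↦3, 1↦0, 2↦5, 3↦8, 4↦10, 5↦1, 6↦4, 7↦9, 8↦6, 9↦7, 10↦2]  zeros at y ∈ {1}
  x = 4: [0↦4, 1↦10, 2↦0, 3↦8, 4↦2, 5↦5, 6↦7, 7↦9, 8↦1, 9↦6, 10↦3]  zeros at y ∈ {2}
  x = 5: [0↦5, 1↦9, 2↦6, 3↦8, 4↦5, 5↦9, 6↦10, 7↦9, 8↦7, 9↦5, 10↦4]  zeros at y ∈ ∅
  x = 6: [0↦6, 1↦8, 2↦1, 3↦8, 4↦8, 5↦2, 6↦2, 7↦9, 8↦2, 9↦4, 10↦5]  zeros at y ∈ ∅
  x = 7: [0↦7, 1↦7, 2↦7, 3↦8, 4↦0, 5↦6, 6↦5, 7↦9, 8↦8, 9↦3, 10↦6]  zeros at y ∈ {4}
  x = 8: [0↦8, 1↦6, 2↦2, 3↦8, 4↦3, 5↦10, 6↦8, 7↦9, 8↦3, 9↦2, 10↦7]  zeros at y ∈ ∅
  x = 9: [0↦9, 1↦5, 2↦8, 3↦8, 4↦6, 5↦3, 6↦0, 7↦9, 8↦9, 9↦1, 10↦8]  zeros at y ∈ {6}
  x = 10: [0↦10, 1↦4, 2↦3, 3↦8, 4↦9, 5↦7, 6↦3, 7↦9, 8↦4, 9↦0, 10↦9]  zeros at y ∈ {9}
Collecting zeros: affine points = {(0, 0), (0, 5), (1, 10), (2, 8), (3, 1), (4, 2), (7, 4), (9, 6), (10, 9)}.
Total count |C(F_11)_aff| = 9.


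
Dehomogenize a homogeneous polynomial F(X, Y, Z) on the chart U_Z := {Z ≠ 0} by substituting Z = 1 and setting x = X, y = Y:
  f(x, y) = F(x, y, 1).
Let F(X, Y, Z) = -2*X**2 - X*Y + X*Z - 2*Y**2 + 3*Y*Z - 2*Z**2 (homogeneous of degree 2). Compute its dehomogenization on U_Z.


f(x, y) = -2*x**2 - x*y + x - 2*y**2 + 3*y - 2

On U_Z we set Z = 1. Each monomial c·X^i·Y^j·Z^k in F becomes c·x^i·y^j·1^k = c·x^i·y^j.
Substituting Z = 1: F(X, Y, 1) = -2*x**2 - x*y + x - 2*y**2 + 3*y - 2.
Note: deg(f) ≤ deg(F) = 2; strict inequality happens when F is divisible by Z (lost terms).


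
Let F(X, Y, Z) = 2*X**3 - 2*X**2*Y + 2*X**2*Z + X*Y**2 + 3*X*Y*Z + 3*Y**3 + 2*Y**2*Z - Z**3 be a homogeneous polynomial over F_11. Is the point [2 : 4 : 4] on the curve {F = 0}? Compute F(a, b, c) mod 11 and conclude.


F(2,4,4) ≡ 4 (mod 11); P is NOT on the curve.

Evaluate F(2, 4, 4) term-by-term (mod 11).
  2*X**3 ↦ 2·8·1·1 = 16
  -2*X**2*Y ↦ -2·4·4·1 = -32
  2*X**2*Z ↦ 2·4·1·4 = 32
  X*Y**2 ↦ 1·2·16·1 = 32
  3*X*Y*Z ↦ 3·2·4·4 = 96
  3*Y**3 ↦ 3·1·64·1 = 192
  2*Y**2*Z ↦ 2·1·16·4 = 128
  -Z**3 ↦ -1·1·1·64 = -64
Sum: F(2, 4, 4) = (16) + (-32) + (32) + (32) + (96) + (192) + (128) + (-64) = 400.
Reducing mod 11: 400 ≡ 4 (mod 11).
Since F(a, b, c) ≡ 4 ≠ 0 (mod 11), P does NOT lie on the curve.


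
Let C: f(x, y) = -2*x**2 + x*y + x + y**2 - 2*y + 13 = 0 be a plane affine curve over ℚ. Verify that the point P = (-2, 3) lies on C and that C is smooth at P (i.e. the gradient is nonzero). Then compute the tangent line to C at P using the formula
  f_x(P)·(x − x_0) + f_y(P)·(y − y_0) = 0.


Tangent line at P: 12*x + 2*y + 18 = 0.

Step 1: f(-2, 3) = 0, so P lies on C.
Step 2: partial derivatives
  f_x(x, y) = -4*x + y + 1, f_y(x, y) = x + 2*y - 2.
  f_x(P) = 12, f_y(P) = 2 (gradient nonzero, so P is smooth).
Step 3: tangent line at P: 12·(x − -2) + 2·(y − 3) = 0.
Expanding: 12*x + 2*y + 18 = 0.


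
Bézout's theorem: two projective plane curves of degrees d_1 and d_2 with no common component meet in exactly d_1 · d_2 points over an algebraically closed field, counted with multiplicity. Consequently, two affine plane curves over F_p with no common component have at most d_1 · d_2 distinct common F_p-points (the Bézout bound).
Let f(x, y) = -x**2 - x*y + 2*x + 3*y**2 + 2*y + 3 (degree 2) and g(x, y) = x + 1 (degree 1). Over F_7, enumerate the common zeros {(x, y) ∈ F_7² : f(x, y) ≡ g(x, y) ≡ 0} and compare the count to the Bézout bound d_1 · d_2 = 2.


Common zeros: {(6, 0), (6, 6)}; count = 2; Bézout bound = 2.

deg(f) = 2, deg(g) = 1, so Bézout bound = 2.
Scan x ∈ F_7. For each x, list the y ∈ F_7 with f(x, y) ≡ 0 and those with g(x, y) ≡ 0 (mod 7); the common zeros in that column are the intersection.
  x = 0: f ≡ 0 at y ∈ ∅; g ≡ 0 at y ∈ ∅; common: ∅.
  x = 1: f ≡ 0 at y ∈ {4, 5}; g ≡ 0 at y ∈ ∅; common: ∅.
  x = 2: f ≡ 0 at y ∈ ∅; g ≡ 0 at y ∈ ∅; common: ∅.
  x = 3: f ≡ 0 at y ∈ {0, 5}; g ≡ 0 at y ∈ ∅; common: ∅.
  x = 4: f ≡ 0 at y ∈ {4, 6}; g ≡ 0 at y ∈ ∅; common: ∅.
  x = 5: f ≡ 0 at y ∈ ∅; g ≡ 0 at y ∈ ∅; common: ∅.
  x = 6: f ≡ 0 at y ∈ {0, 6}; g ≡ 0 at y ∈ {0, 1, 2, 3, 4, 5, 6}; common: {0, 6}.
Collecting: common zeros = {(6, 0), (6, 6)}, so the count is 2.
Comparison with the Bézout bound: 2 ≤ 2 = deg(f)·deg(g), as expected for curves with no common component (the bound is attained).


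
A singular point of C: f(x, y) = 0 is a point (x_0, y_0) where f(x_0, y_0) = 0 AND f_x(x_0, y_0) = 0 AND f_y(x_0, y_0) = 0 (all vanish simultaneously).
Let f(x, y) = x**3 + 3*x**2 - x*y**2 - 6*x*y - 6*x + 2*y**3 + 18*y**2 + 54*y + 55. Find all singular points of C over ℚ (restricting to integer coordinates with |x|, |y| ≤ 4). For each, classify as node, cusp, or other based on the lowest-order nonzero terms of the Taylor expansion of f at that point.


Singular points: {(-1, -3)}; classification: cusp.

Compute partial derivatives:
  f_x = 3*x**2 + 6*x - y**2 - 6*y - 6.
  f_y = -2*x*y - 6*x + 6*y**2 + 36*y + 54.
Scan x_0 ∈ {−4, ..., 4}. For each x_0, f_y(x_0, y) is a polynomial in y; find its integer roots y ∈ {−4, ..., 4}, then test f_x and f at those candidates.
  x = -4: f_y(-4, y) = 6*y**2 + 44*y + 78; vanishes at y ∈ {-3}. (-4, -3): f_x = 27 ≠ 0.
  x = -3: f_y(-3, y) = 6*y**2 + 42*y + 72; vanishes at y ∈ {-4, -3}. (-3, -4): f_x = 11 ≠ 0; (-3, -3): f_x = 12 ≠ 0.
  x = -2: f_y(-2, y) = 6*y**2 + 40*y + 66; vanishes at y ∈ {-3}. (-2, -3): f_x = 3 ≠ 0.
  x = -1: f_y(-1, y) = 6*y**2 + 38*y + 60; vanishes at y ∈ {-3}. (-1, -3): f_x = 0, f = 0 — SINGULAR.
  x = 0: f_y(0, y) = 6*y**2 + 36*y + 54; vanishes at y ∈ {-3}. (0, -3): f_x = 3 ≠ 0.
  x = 1: f_y(1, y) = 6*y**2 + 34*y + 48; vanishes at y ∈ {-3}. (1, -3): f_x = 12 ≠ 0.
  x = 2: f_y(2, y) = 6*y**2 + 32*y + 42; vanishes at y ∈ {-3}. (2, -3): f_x = 27 ≠ 0.
  x = 3: f_y(3, y) = 6*y**2 + 30*y + 36; vanishes at y ∈ {-3, -2}. (3, -3): f_x = 48 ≠ 0; (3, -2): f_x = 47 ≠ 0.
  x = 4: f_y(4, y) = 6*y**2 + 28*y + 30; vanishes at y ∈ {-3}. (4, -3): f_x = 75 ≠ 0.
Only singular point on the grid: (-1, -3).
Classify: substitute x = -1 + u, y = -3 + v and expand: f = u**3 - u*v**2 + 2*v**3 + v**2.
No constant or linear terms (consistent with a singular point). Quadratic part: v**2. Cubic part: u**3 - u*v**2 + 2*v**3.
The quadratic part v**2 is a perfect square, so there is a single (double) tangent line v = 0, i.e. y = -3. Restricting the cubic part to that line (v = 0) leaves u**3 ≠ 0, so f is not divisible by v and the branch is v² ≈ -u**3 to lowest order — this is a cusp.
Classification: cusp.


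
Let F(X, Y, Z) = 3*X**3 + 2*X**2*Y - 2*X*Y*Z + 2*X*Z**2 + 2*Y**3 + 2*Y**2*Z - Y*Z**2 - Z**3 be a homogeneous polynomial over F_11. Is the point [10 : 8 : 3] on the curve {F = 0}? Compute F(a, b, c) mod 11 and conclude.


F(10,8,3) ≡ 10 (mod 11); P is NOT on the curve.

Evaluate F(10, 8, 3) term-by-term (mod 11).
  3*X**3 ↦ 3·1000·1·1 = 3000
  2*X**2*Y ↦ 2·100·8·1 = 1600
  -2*X*Y*Z ↦ -2·10·8·3 = -480
  2*X*Z**2 ↦ 2·10·1·9 = 180
  2*Y**3 ↦ 2·1·512·1 = 1024
  2*Y**2*Z ↦ 2·1·64·3 = 384
  -Y*Z**2 ↦ -1·1·8·9 = -72
  -Z**3 ↦ -1·1·1·27 = -27
Sum: F(10, 8, 3) = (3000) + (1600) + (-480) + (180) + (1024) + (384) + (-72) + (-27) = 5609.
Reducing mod 11: 5609 ≡ 10 (mod 11).
Since F(a, b, c) ≡ 10 ≠ 0 (mod 11), P does NOT lie on the curve.


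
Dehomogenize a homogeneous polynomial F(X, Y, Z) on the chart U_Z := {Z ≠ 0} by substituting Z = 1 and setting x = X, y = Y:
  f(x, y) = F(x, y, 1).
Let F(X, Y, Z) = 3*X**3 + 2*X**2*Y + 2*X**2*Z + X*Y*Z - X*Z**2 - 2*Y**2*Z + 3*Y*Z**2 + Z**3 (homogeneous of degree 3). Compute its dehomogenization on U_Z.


f(x, y) = 3*x**3 + 2*x**2*y + 2*x**2 + x*y - x - 2*y**2 + 3*y + 1

On U_Z we set Z = 1. Each monomial c·X^i·Y^j·Z^k in F becomes c·x^i·y^j·1^k = c·x^i·y^j.
Substituting Z = 1: F(X, Y, 1) = 3*x**3 + 2*x**2*y + 2*x**2 + x*y - x - 2*y**2 + 3*y + 1.
Note: deg(f) ≤ deg(F) = 3; strict inequality happens when F is divisible by Z (lost terms).


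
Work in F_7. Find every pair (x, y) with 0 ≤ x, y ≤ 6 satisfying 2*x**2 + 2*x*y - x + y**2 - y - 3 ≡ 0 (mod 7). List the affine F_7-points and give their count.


Affine F_7-points: {(1, 1), (1, 5), (2, 1), (2, 3), (5, 0), (5, 5), (6, 0), (6, 3)}; count = 8.

For each of the 49 pairs (x, y) ∈ F_7², evaluate f(x, y) mod 7. Record the zeros.
  x = 0: [0↦4, 1↦4, 2↦6, 3↦3, 4↦2, 5↦3, 6↦6]  zeros at y ∈ ∅
  x = 1: [0↦5, 1↦0, 2↦4, 3↦3, 4↦4, 5↦0, 6↦5]  zeros at y ∈ {1, 5}
  x = 2: [0↦3, 1↦0, 2↦6, 3↦0, 4↦3, 5↦1, 6↦1]  zeros at y ∈ {1, 3}
  x = 3: [0↦5, 1↦4, 2↦5, 3↦1, 4↦6, 5↦6, 6↦1]  zeros at y ∈ ∅
  x = 4: [0↦4, 1↦5, 2↦1, 3↦6, 4↦6, 5↦1, 6↦5]  zeros at y ∈ ∅
  x = 5: [0↦0, 1↦3, 2↦1, 3↦1, 4↦3, 5↦0, 6↦6]  zeros at y ∈ {0, 5}
  x = 6: [0↦0, 1↦5, 2↦5, 3↦0, 4↦4, 5↦3, 6↦4]  zeros at y ∈ {0, 3}
Collecting zeros: affine points = {(1, 1), (1, 5), (2, 1), (2, 3), (5, 0), (5, 5), (6, 0), (6, 3)}.
Total count |C(F_7)_aff| = 8.


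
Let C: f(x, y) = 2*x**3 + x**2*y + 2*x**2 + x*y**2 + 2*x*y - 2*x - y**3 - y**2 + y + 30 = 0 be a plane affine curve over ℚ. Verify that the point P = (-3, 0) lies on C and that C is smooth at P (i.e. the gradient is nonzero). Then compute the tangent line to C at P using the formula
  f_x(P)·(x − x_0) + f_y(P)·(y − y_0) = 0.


Tangent line at P: 40*x + 4*y + 120 = 0.

Step 1: f(-3, 0) = 0, so P lies on C.
Step 2: partial derivatives
  f_x(x, y) = 6*x**2 + 2*x*y + 4*x + y**2 + 2*y - 2, f_y(x, y) = x**2 + 2*x*y + 2*x - 3*y**2 - 2*y + 1.
  f_x(P) = 40, f_y(P) = 4 (gradient nonzero, so P is smooth).
Step 3: tangent line at P: 40·(x − -3) + 4·(y − 0) = 0.
Expanding: 40*x + 4*y + 120 = 0.


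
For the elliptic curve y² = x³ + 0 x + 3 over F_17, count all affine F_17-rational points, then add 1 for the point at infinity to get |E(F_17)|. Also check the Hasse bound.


Affine points = {(1, 2), (1, 15), (3, 8), (3, 9), (4, 4), (4, 13), (5, 3), (5, 14), (6, 7), (6, 10), (9, 1), (9, 16), (10, 0), (11, 5), (11, 12), (16, 6), (16, 11)}; affine count = 17; |E(F_17)| = 18.

Discriminant check: Δ ∝ 4a³ + 27b² = 4·0³ + 27·3² = 4·0 + 27·9 ≡ 5 (mod 17). Nonzero ⇒ E is nonsingular.
For each x ∈ F_17, compute rhs = x³ + 0·x + 3 mod 17, then count y ∈ F_17 with y² ≡ rhs.
  x = 0: rhs = 3, matching y values: none (0 points).
  x = 1: rhs = 4, matching y values: 2, 15 (2 points).
  x = 2: rhs = 11, matching y values: none (0 points).
  x = 3: rhs = 13, matching y values: 8, 9 (2 points).
  x = 4: rhs = 16, matching y values: 4, 13 (2 points).
  x = 5: rhs = 9, matching y values: 3, 14 (2 points).
  x = 6: rhs = 15, matching y values: 7, 10 (2 points).
  x = 7: rhs = 6, matching y values: none (0 points).
  x = 8: rhs = 5, matching y values: none (0 points).
  x = 9: rhs = 1, matching y values: 1, 16 (2 points).
  x = 10: rhs = 0, matching y values: 0 (1 points).
  x = 11: rhs = 8, matching y values: 5, 12 (2 points).
  x = 12: rhs = 14, matching y values: none (0 points).
  x = 13: rhs = 7, matching y values: none (0 points).
  x = 14: rhs = 10, matching y values: none (0 points).
  x = 15: rhs = 12, matching y values: none (0 points).
  x = 16: rhs = 2, matching y values: 6, 11 (2 points).
Total affine count: 17.
Full point count |E(F_17)| = 17 + 1 = 18.
Hasse bound: |18 − (17+1)| = |0| = 0 ≤ 2√17 ≈ 8.2462 ✓.


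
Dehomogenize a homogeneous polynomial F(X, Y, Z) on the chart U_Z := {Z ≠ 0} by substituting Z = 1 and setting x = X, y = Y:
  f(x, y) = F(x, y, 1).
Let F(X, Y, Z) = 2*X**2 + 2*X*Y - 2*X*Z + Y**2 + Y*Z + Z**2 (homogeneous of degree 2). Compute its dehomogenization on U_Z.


f(x, y) = 2*x**2 + 2*x*y - 2*x + y**2 + y + 1

On U_Z we set Z = 1. Each monomial c·X^i·Y^j·Z^k in F becomes c·x^i·y^j·1^k = c·x^i·y^j.
Substituting Z = 1: F(X, Y, 1) = 2*x**2 + 2*x*y - 2*x + y**2 + y + 1.
Note: deg(f) ≤ deg(F) = 2; strict inequality happens when F is divisible by Z (lost terms).


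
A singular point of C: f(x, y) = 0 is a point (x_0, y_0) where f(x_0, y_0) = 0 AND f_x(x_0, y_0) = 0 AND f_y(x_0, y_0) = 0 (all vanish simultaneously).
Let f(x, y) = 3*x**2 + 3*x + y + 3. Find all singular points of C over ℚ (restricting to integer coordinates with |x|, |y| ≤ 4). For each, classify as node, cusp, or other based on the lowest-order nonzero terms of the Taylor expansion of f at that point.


No singular points in the scanned grid; C is smooth there.

Compute partial derivatives:
  f_x = 6*x + 3.
  f_y = 1.
f_y = 1 is a nonzero constant, so f_y never vanishes: no point (x, y) can satisfy f = f_x = f_y = 0. In particular no (x, y) ∈ {−4, ..., 4}² is singular; the curve is smooth.


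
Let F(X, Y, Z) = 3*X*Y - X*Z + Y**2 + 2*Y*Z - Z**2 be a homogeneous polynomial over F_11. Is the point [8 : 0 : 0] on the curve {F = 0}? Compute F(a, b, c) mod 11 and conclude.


F(8,0,0) ≡ 0 (mod 11); P is on the curve.

Evaluate F(8, 0, 0) term-by-term (mod 11).
  3*X*Y ↦ 3·8·0·1 = 0
  -X*Z ↦ -1·8·1·0 = 0
  Y**2 ↦ 1·1·0·1 = 0
  2*Y*Z ↦ 2·1·0·0 = 0
  -Z**2 ↦ -1·1·1·0 = 0
Sum: F(8, 0, 0) = (0) + (0) + (0) + (0) + (0) = 0.
Reducing mod 11: 0 ≡ 0 (mod 11).
Since F(a, b, c) ≡ 0 (mod 11), P lies on the curve.


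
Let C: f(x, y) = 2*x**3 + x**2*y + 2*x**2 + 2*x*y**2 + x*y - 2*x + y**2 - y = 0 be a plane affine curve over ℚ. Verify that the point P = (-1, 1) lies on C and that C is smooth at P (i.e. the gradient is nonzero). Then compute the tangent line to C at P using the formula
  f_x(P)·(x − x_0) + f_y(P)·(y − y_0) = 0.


Tangent line at P: x - 3*y + 4 = 0.

Step 1: f(-1, 1) = 0, so P lies on C.
Step 2: partial derivatives
  f_x(x, y) = 6*x**2 + 2*x*y + 4*x + 2*y**2 + y - 2, f_y(x, y) = x**2 + 4*x*y + x + 2*y - 1.
  f_x(P) = 1, f_y(P) = -3 (gradient nonzero, so P is smooth).
Step 3: tangent line at P: 1·(x − -1) + -3·(y − 1) = 0.
Expanding: x - 3*y + 4 = 0.


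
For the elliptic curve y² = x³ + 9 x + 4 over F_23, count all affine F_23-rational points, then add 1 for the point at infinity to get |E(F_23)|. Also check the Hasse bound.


Affine points = {(0, 2), (0, 21), (3, 9), (3, 14), (4, 9), (4, 14), (5, 6), (5, 17), (8, 6), (8, 17), (9, 3), (9, 20), (10, 6), (10, 17), (11, 10), (11, 13), (12, 0), (13, 8), (13, 15), (15, 8), (15, 15), (16, 9), (16, 14), (18, 8), (18, 15), (21, 1), (21, 22)}; affine count = 27; |E(F_23)| = 28.

Discriminant check: Δ ∝ 4a³ + 27b² = 4·9³ + 27·4² = 4·729 + 27·16 ≡ 13 (mod 23). Nonzero ⇒ E is nonsingular.
For each x ∈ F_23, compute rhs = x³ + 9·x + 4 mod 23, then count y ∈ F_23 with y² ≡ rhs.
  x = 0: rhs = 4, matching y values: 2, 21 (2 points).
  x = 1: rhs = 14, matching y values: none (0 points).
  x = 2: rhs = 7, matching y values: none (0 points).
  x = 3: rhs = 12, matching y values: 9, 14 (2 points).
  x = 4: rhs = 12, matching y values: 9, 14 (2 points).
  x = 5: rhs = 13, matching y values: 6, 17 (2 points).
  x = 6: rhs = 21, matching y values: none (0 points).
  x = 7: rhs = 19, matching y values: none (0 points).
  x = 8: rhs = 13, matching y values: 6, 17 (2 points).
  x = 9: rhs = 9, matching y values: 3, 20 (2 points).
  x = 10: rhs = 13, matching y values: 6, 17 (2 points).
  x = 11: rhs = 8, matching y values: 10, 13 (2 points).
  x = 12: rhs = 0, matching y values: 0 (1 points).
  x = 13: rhs = 18, matching y values: 8, 15 (2 points).
  x = 14: rhs = 22, matching y values: none (0 points).
  x = 15: rhs = 18, matching y values: 8, 15 (2 points).
  x = 16: rhs = 12, matching y values: 9, 14 (2 points).
  x = 17: rhs = 10, matching y values: none (0 points).
  x = 18: rhs = 18, matching y values: 8, 15 (2 points).
  x = 19: rhs = 19, matching y values: none (0 points).
  x = 20: rhs = 19, matching y values: none (0 points).
  x = 21: rhs = 1, matching y values: 1, 22 (2 points).
  x = 22: rhs = 17, matching y values: none (0 points).
Total affine count: 27.
Full point count |E(F_23)| = 27 + 1 = 28.
Hasse bound: |28 − (23+1)| = |4| = 4 ≤ 2√23 ≈ 9.5917 ✓.


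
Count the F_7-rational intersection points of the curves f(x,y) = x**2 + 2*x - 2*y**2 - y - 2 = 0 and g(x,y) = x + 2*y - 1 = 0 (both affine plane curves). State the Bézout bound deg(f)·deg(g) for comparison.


Common zeros: ∅; count = 0; Bézout bound = 2.

deg(f) = 2, deg(g) = 1, so Bézout bound = 2.
Scan x ∈ F_7. For each x, list the y ∈ F_7 with f(x, y) ≡ 0 and those with g(x, y) ≡ 0 (mod 7); the common zeros in that column are the intersection.
  x = 0: f ≡ 0 at y ∈ ∅; g ≡ 0 at y ∈ {4}; common: ∅.
  x = 1: f ≡ 0 at y ∈ {4, 6}; g ≡ 0 at y ∈ {0}; common: ∅.
  x = 2: f ≡ 0 at y ∈ {5}; g ≡ 0 at y ∈ {3}; common: ∅.
  x = 3: f ≡ 0 at y ∈ {5}; g ≡ 0 at y ∈ {6}; common: ∅.
  x = 4: f ≡ 0 at y ∈ {4, 6}; g ≡ 0 at y ∈ {2}; common: ∅.
  x = 5: f ≡ 0 at y ∈ ∅; g ≡ 0 at y ∈ {5}; common: ∅.
  x = 6: f ≡ 0 at y ∈ ∅; g ≡ 0 at y ∈ {1}; common: ∅.
Collecting: common zeros = ∅, so the count is 0.
Comparison with the Bézout bound: 0 ≤ 2 = deg(f)·deg(g), as expected for curves with no common component (the affine F_7-count falls short of the bound because intersections may lie at infinity, over extension fields, or carry multiplicity).


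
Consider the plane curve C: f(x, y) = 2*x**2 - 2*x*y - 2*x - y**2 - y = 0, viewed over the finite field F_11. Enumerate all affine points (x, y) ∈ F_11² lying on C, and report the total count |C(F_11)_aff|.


Affine F_11-points: {(0, 0), (0, 10), (1, 0), (1, 8), (3, 6), (3, 9), (4, 6), (4, 7), (7, 9), (8, 8)}; count = 10.

For each of the 121 pairs (x, y) ∈ F_11², evaluate f(x, y) mod 11. Record the zeros.
  x = 0: [0↦0, 1↦9, 2↦5, 3↦10, 4↦2, 5↦3, 6↦2, 7↦10, 8↦5, 9↦9, 10↦0]  zeros at y ∈ {0, 10}
  x = 1: [0↦0, 1↦7, 2↦1, 3↦4, 4↦5, 5↦4, 6↦1, 7↦7, 8↦0, 9↦2, 10↦2]  zeros at y ∈ {0, 8}
  x = 2: [0↦4, 1↦9, 2↦1, 3↦2, 4↦1, 5↦9, 6↦4, 7↦8, 8↦10, 9↦10, 10↦8]  zeros at y ∈ ∅
  x = 3: [0↦1, 1↦4, 2↦5, 3↦4, 4↦1, 5↦7, 6↦0, 7↦2, 8↦2, 9↦0, 10↦7]  zeros at y ∈ {6, 9}
  x = 4: [0↦2, 1↦3, 2↦2, 3↦10, 4↦5, 5↦9, 6↦0, 7↦0, 8↦9, 9↦5, 10↦10]  zeros at y ∈ {6, 7}
  x = 5: [0↦7, 1↦6, 2↦3, 3↦9, 4↦2, 5↦4, 6↦4, 7↦2, 8↦9, 9↦3, 10↦6]  zeros at y ∈ ∅
  x = 6: [0↦5, 1↦2, 2↦8, 3↦1, 4↦3, 5↦3, 6↦1, 7↦8, 8↦2, 9↦5, 10↦6]  zeros at y ∈ ∅
  x = 7: [0↦7, 1↦2, 2↦6, 3↦8, 4↦8, 5↦6, 6↦2, 7↦7, 8↦10, 9↦0, 10↦10]  zeros at y ∈ {9}
  x = 8: [0↦2, 1↦6, 2↦8, 3↦8, 4↦6, 5↦2, 6↦7, 7↦10, 8↦0, 9↦10, 10↦7]  zeros at y ∈ {8}
  x = 9: [0↦1, 1↦3, 2↦3, 3↦1, 4↦8, 5↦2, 6↦5, 7↦6, 8↦5, 9↦2, 10↦8]  zeros at y ∈ ∅
  x = 10: [0↦4, 1↦4, 2↦2, 3↦9, 4↦3, 5↦6, 6↦7, 7↦6, 8↦3, 9↦9, 10↦2]  zeros at y ∈ ∅
Collecting zeros: affine points = {(0, 0), (0, 10), (1, 0), (1, 8), (3, 6), (3, 9), (4, 6), (4, 7), (7, 9), (8, 8)}.
Total count |C(F_11)_aff| = 10.


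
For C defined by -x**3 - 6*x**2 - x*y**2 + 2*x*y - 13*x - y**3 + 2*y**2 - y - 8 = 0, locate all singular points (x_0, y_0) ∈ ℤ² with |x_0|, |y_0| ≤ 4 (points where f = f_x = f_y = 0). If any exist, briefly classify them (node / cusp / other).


Singular points: {(-2, 1)}; classification: cusp.

Compute partial derivatives:
  f_x = -3*x**2 - 12*x - y**2 + 2*y - 13.
  f_y = -2*x*y + 2*x - 3*y**2 + 4*y - 1.
Scan x_0 ∈ {−4, ..., 4}. For each x_0, f_y(x_0, y) is a polynomial in y; find its integer roots y ∈ {−4, ..., 4}, then test f_x and f at those candidates.
  x = -4: f_y(-4, y) = -3*y**2 + 12*y - 9; vanishes at y ∈ {1, 3}. (-4, 1): f_x = -12 ≠ 0; (-4, 3): f_x = -16 ≠ 0.
  x = -3: f_y(-3, y) = -3*y**2 + 10*y - 7; vanishes at y ∈ {1}. (-3, 1): f_x = -3 ≠ 0.
  x = -2: f_y(-2, y) = -3*y**2 + 8*y - 5; vanishes at y ∈ {1}. (-2, 1): f_x = 0, f = 0 — SINGULAR.
  x = -1: f_y(-1, y) = -3*y**2 + 6*y - 3; vanishes at y ∈ {1}. (-1, 1): f_x = -3 ≠ 0.
  x = 0: f_y(0, y) = -3*y**2 + 4*y - 1; vanishes at y ∈ {1}. (0, 1): f_x = -12 ≠ 0.
  x = 1: f_y(1, y) = -3*y**2 + 2*y + 1; vanishes at y ∈ {1}. (1, 1): f_x = -27 ≠ 0.
  x = 2: f_y(2, y) = 3 - 3*y**2; vanishes at y ∈ {-1, 1}. (2, -1): f_x = -52 ≠ 0; (2, 1): f_x = -48 ≠ 0.
  x = 3: f_y(3, y) = -3*y**2 - 2*y + 5; vanishes at y ∈ {1}. (3, 1): f_x = -75 ≠ 0.
  x = 4: f_y(4, y) = -3*y**2 - 4*y + 7; vanishes at y ∈ {1}. (4, 1): f_x = -108 ≠ 0.
Only singular point on the grid: (-2, 1).
Classify: substitute x = -2 + u, y = 1 + v and expand: f = -u**3 - u*v**2 - v**3 + v**2.
No constant or linear terms (consistent with a singular point). Quadratic part: v**2. Cubic part: -u**3 - u*v**2 - v**3.
The quadratic part v**2 is a perfect square, so there is a single (double) tangent line v = 0, i.e. y = 1. Restricting the cubic part to that line (v = 0) leaves -u**3 ≠ 0, so f is not divisible by v and the branch is v² ≈ u**3 to lowest order — this is a cusp.
Classification: cusp.


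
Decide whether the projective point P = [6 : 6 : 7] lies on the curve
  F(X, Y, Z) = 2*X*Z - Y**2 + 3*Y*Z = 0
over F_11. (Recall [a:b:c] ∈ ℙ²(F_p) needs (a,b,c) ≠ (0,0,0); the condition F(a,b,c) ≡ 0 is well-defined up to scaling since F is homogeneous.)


F(6,6,7) ≡ 9 (mod 11); P is NOT on the curve.

Evaluate F(6, 6, 7) term-by-term (mod 11).
  2*X*Z ↦ 2·6·1·7 = 84
  -Y**2 ↦ -1·1·36·1 = -36
  3*Y*Z ↦ 3·1·6·7 = 126
Sum: F(6, 6, 7) = (84) + (-36) + (126) = 174.
Reducing mod 11: 174 ≡ 9 (mod 11).
Since F(a, b, c) ≡ 9 ≠ 0 (mod 11), P does NOT lie on the curve.


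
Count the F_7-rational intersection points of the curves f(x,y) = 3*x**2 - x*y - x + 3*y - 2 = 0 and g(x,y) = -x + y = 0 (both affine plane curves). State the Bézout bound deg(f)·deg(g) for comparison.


Common zeros: ∅; count = 0; Bézout bound = 2.

deg(f) = 2, deg(g) = 1, so Bézout bound = 2.
Scan x ∈ F_7. For each x, list the y ∈ F_7 with f(x, y) ≡ 0 and those with g(x, y) ≡ 0 (mod 7); the common zeros in that column are the intersection.
  x = 0: f ≡ 0 at y ∈ {3}; g ≡ 0 at y ∈ {0}; common: ∅.
  x = 1: f ≡ 0 at y ∈ {0}; g ≡ 0 at y ∈ {1}; common: ∅.
  x = 2: f ≡ 0 at y ∈ {6}; g ≡ 0 at y ∈ {2}; common: ∅.
  x = 3: f ≡ 0 at y ∈ ∅; g ≡ 0 at y ∈ {3}; common: ∅.
  x = 4: f ≡ 0 at y ∈ {0}; g ≡ 0 at y ∈ {4}; common: ∅.
  x = 5: f ≡ 0 at y ∈ {6}; g ≡ 0 at y ∈ {5}; common: ∅.
  x = 6: f ≡ 0 at y ∈ {3}; g ≡ 0 at y ∈ {6}; common: ∅.
Collecting: common zeros = ∅, so the count is 0.
Comparison with the Bézout bound: 0 ≤ 2 = deg(f)·deg(g), as expected for curves with no common component (the affine F_7-count falls short of the bound because intersections may lie at infinity, over extension fields, or carry multiplicity).


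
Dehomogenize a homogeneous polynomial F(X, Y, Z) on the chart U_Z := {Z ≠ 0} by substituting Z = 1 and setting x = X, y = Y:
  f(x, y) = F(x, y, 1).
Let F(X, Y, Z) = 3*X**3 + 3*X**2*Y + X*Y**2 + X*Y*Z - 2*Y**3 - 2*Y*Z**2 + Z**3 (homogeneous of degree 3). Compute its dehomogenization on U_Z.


f(x, y) = 3*x**3 + 3*x**2*y + x*y**2 + x*y - 2*y**3 - 2*y + 1

On U_Z we set Z = 1. Each monomial c·X^i·Y^j·Z^k in F becomes c·x^i·y^j·1^k = c·x^i·y^j.
Substituting Z = 1: F(X, Y, 1) = 3*x**3 + 3*x**2*y + x*y**2 + x*y - 2*y**3 - 2*y + 1.
Note: deg(f) ≤ deg(F) = 3; strict inequality happens when F is divisible by Z (lost terms).


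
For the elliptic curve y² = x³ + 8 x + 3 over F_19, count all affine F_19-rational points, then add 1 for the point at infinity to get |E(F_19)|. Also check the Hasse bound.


Affine points = {(3, 4), (3, 15), (4, 2), (4, 17), (5, 4), (5, 15), (6, 1), (6, 18), (8, 3), (8, 16), (9, 5), (9, 14), (10, 0), (11, 4), (11, 15), (13, 9), (13, 10), (14, 3), (14, 16), (16, 3), (16, 16), (17, 6), (17, 13)}; affine count = 23; |E(F_19)| = 24.

Discriminant check: Δ ∝ 4a³ + 27b² = 4·8³ + 27·3² = 4·512 + 27·9 ≡ 11 (mod 19). Nonzero ⇒ E is nonsingular.
For each x ∈ F_19, compute rhs = x³ + 8·x + 3 mod 19, then count y ∈ F_19 with y² ≡ rhs.
  x = 0: rhs = 3, matching y values: none (0 points).
  x = 1: rhs = 12, matching y values: none (0 points).
  x = 2: rhs = 8, matching y values: none (0 points).
  x = 3: rhs = 16, matching y values: 4, 15 (2 points).
  x = 4: rhs = 4, matching y values: 2, 17 (2 points).
  x = 5: rhs = 16, matching y values: 4, 15 (2 points).
  x = 6: rhs = 1, matching y values: 1, 18 (2 points).
  x = 7: rhs = 3, matching y values: none (0 points).
  x = 8: rhs = 9, matching y values: 3, 16 (2 points).
  x = 9: rhs = 6, matching y values: 5, 14 (2 points).
  x = 10: rhs = 0, matching y values: 0 (1 points).
  x = 11: rhs = 16, matching y values: 4, 15 (2 points).
  x = 12: rhs = 3, matching y values: none (0 points).
  x = 13: rhs = 5, matching y values: 9, 10 (2 points).
  x = 14: rhs = 9, matching y values: 3, 16 (2 points).
  x = 15: rhs = 2, matching y values: none (0 points).
  x = 16: rhs = 9, matching y values: 3, 16 (2 points).
  x = 17: rhs = 17, matching y values: 6, 13 (2 points).
  x = 18: rhs = 13, matching y values: none (0 points).
Total affine count: 23.
Full point count |E(F_19)| = 23 + 1 = 24.
Hasse bound: |24 − (19+1)| = |4| = 4 ≤ 2√19 ≈ 8.7178 ✓.


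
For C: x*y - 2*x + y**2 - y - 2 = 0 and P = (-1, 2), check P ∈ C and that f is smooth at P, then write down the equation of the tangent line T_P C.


Tangent line at P: 2*y - 4 = 0.

Step 1: f(-1, 2) = 0, so P lies on C.
Step 2: partial derivatives
  f_x(x, y) = y - 2, f_y(x, y) = x + 2*y - 1.
  f_x(P) = 0, f_y(P) = 2 (gradient nonzero, so P is smooth).
Step 3: tangent line at P: 0·(x − -1) + 2·(y − 2) = 0.
Expanding: 2*y - 4 = 0.


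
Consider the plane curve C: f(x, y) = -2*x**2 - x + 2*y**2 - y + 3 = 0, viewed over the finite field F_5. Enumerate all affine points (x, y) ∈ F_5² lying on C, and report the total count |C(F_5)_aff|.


Affine F_5-points: {(1, 0), (1, 3), (3, 4), (4, 4)}; count = 4.

For each of the 25 pairs (x, y) ∈ F_5², evaluate f(x, y) mod 5. Record the zeros.
  x = 0: [0↦3, 1↦4, 2↦4, 3↦3, 4↦1]  zeros at y ∈ ∅
  x = 1: [0↦0, 1↦1, 2↦1, 3↦0, 4↦3]  zeros at y ∈ {0, 3}
  x = 2: [0↦3, 1↦4, 2↦4, 3↦3, 4↦1]  zeros at y ∈ ∅
  x = 3: [0↦2, 1↦3, 2↦3, 3↦2, 4↦0]  zeros at y ∈ {4}
  x = 4: [0↦2, 1↦3, 2↦3, 3↦2, 4↦0]  zeros at y ∈ {4}
Collecting zeros: affine points = {(1, 0), (1, 3), (3, 4), (4, 4)}.
Total count |C(F_5)_aff| = 4.


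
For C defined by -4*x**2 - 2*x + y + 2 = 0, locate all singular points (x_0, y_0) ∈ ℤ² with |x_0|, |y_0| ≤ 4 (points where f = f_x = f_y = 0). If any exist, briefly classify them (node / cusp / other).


No singular points in the scanned grid; C is smooth there.

Compute partial derivatives:
  f_x = -8*x - 2.
  f_y = 1.
f_y = 1 is a nonzero constant, so f_y never vanishes: no point (x, y) can satisfy f = f_x = f_y = 0. In particular no (x, y) ∈ {−4, ..., 4}² is singular; the curve is smooth.


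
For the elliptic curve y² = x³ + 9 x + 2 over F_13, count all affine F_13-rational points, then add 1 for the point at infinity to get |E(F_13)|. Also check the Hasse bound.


Affine points = {(1, 5), (1, 8), (3, 2), (3, 11), (5, 4), (5, 9), (6, 5), (6, 8), (8, 1), (8, 12), (10, 0)}; affine count = 11; |E(F_13)| = 12.

Discriminant check: Δ ∝ 4a³ + 27b² = 4·9³ + 27·2² = 4·729 + 27·4 ≡ 8 (mod 13). Nonzero ⇒ E is nonsingular.
For each x ∈ F_13, compute rhs = x³ + 9·x + 2 mod 13, then count y ∈ F_13 with y² ≡ rhs.
  x = 0: rhs = 2, matching y values: none (0 points).
  x = 1: rhs = 12, matching y values: 5, 8 (2 points).
  x = 2: rhs = 2, matching y values: none (0 points).
  x = 3: rhs = 4, matching y values: 2, 11 (2 points).
  x = 4: rhs = 11, matching y values: none (0 points).
  x = 5: rhs = 3, matching y values: 4, 9 (2 points).
  x = 6: rhs = 12, matching y values: 5, 8 (2 points).
  x = 7: rhs = 5, matching y values: none (0 points).
  x = 8: rhs = 1, matching y values: 1, 12 (2 points).
  x = 9: rhs = 6, matching y values: none (0 points).
  x = 10: rhs = 0, matching y values: 0 (1 points).
  x = 11: rhs = 2, matching y values: none (0 points).
  x = 12: rhs = 5, matching y values: none (0 points).
Total affine count: 11.
Full point count |E(F_13)| = 11 + 1 = 12.
Hasse bound: |12 − (13+1)| = |-2| = 2 ≤ 2√13 ≈ 7.2111 ✓.


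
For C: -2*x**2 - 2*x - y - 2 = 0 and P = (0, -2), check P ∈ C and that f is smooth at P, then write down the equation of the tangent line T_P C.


Tangent line at P: -2*x - y - 2 = 0.

Step 1: f(0, -2) = 0, so P lies on C.
Step 2: partial derivatives
  f_x(x, y) = -4*x - 2, f_y(x, y) = -1.
  f_x(P) = -2, f_y(P) = -1 (gradient nonzero, so P is smooth).
Step 3: tangent line at P: -2·(x − 0) + -1·(y − -2) = 0.
Expanding: -2*x - y - 2 = 0.


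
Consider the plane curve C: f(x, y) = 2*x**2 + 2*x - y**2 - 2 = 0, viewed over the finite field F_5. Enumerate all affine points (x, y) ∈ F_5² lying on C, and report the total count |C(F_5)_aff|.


Affine F_5-points: {(2, 0)}; count = 1.

For each of the 25 pairs (x, y) ∈ F_5², evaluate f(x, y) mod 5. Record the zeros.
  x = 0: [0↦3, 1↦2, 2↦4, 3↦4, 4↦2]  zeros at y ∈ ∅
  x = 1: [0↦2, 1↦1, 2↦3, 3↦3, 4↦1]  zeros at y ∈ ∅
  x = 2: [0↦0, 1↦4, 2↦1, 3↦1, 4↦4]  zeros at y ∈ {0}
  x = 3: [0↦2, 1↦1, 2↦3, 3↦3, 4↦1]  zeros at y ∈ ∅
  x = 4: [0↦3, 1↦2, 2↦4, 3↦4, 4↦2]  zeros at y ∈ ∅
Collecting zeros: affine points = {(2, 0)}.
Total count |C(F_5)_aff| = 1.


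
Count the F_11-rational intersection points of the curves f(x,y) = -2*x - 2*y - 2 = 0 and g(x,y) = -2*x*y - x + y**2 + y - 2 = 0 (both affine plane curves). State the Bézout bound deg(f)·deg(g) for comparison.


Common zeros: ∅; count = 0; Bézout bound = 2.

deg(f) = 1, deg(g) = 2, so Bézout bound = 2.
Scan x ∈ F_11. For each x, list the y ∈ F_11 with f(x, y) ≡ 0 and those with g(x, y) ≡ 0 (mod 11); the common zeros in that column are the intersection.
  x = 0: f ≡ 0 at y ∈ {10}; g ≡ 0 at y ∈ {1, 9}; common: ∅.
  x = 1: f ≡ 0 at y ∈ {9}; g ≡ 0 at y ∈ ∅; common: ∅.
  x = 2: f ≡ 0 at y ∈ {8}; g ≡ 0 at y ∈ {4, 10}; common: ∅.
  x = 3: f ≡ 0 at y ∈ {7}; g ≡ 0 at y ∈ {2, 3}; common: ∅.
  x = 4: f ≡ 0 at y ∈ {6}; g ≡ 0 at y ∈ ∅; common: ∅.
  x = 5: f ≡ 0 at y ∈ {5}; g ≡ 0 at y ∈ ∅; common: ∅.
  x = 6: f ≡ 0 at y ∈ {4}; g ≡ 0 at y ∈ ∅; common: ∅.
  x = 7: f ≡ 0 at y ∈ {3}; g ≡ 0 at y ∈ ∅; common: ∅.
  x = 8: f ≡ 0 at y ∈ {2}; g ≡ 0 at y ∈ {7, 8}; common: ∅.
  x = 9: f ≡ 0 at y ∈ {1}; g ≡ 0 at y ∈ {0, 6}; common: ∅.
  x = 10: f ≡ 0 at y ∈ {0}; g ≡ 0 at y ∈ ∅; common: ∅.
Collecting: common zeros = ∅, so the count is 0.
Comparison with the Bézout bound: 0 ≤ 2 = deg(f)·deg(g), as expected for curves with no common component (the affine F_11-count falls short of the bound because intersections may lie at infinity, over extension fields, or carry multiplicity).


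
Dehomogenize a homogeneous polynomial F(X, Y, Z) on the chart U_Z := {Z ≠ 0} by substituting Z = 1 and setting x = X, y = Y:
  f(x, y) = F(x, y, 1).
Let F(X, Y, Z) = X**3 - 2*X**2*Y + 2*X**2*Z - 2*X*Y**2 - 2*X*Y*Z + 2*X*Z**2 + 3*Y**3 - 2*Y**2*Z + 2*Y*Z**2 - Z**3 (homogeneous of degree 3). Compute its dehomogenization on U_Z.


f(x, y) = x**3 - 2*x**2*y + 2*x**2 - 2*x*y**2 - 2*x*y + 2*x + 3*y**3 - 2*y**2 + 2*y - 1

On U_Z we set Z = 1. Each monomial c·X^i·Y^j·Z^k in F becomes c·x^i·y^j·1^k = c·x^i·y^j.
Substituting Z = 1: F(X, Y, 1) = x**3 - 2*x**2*y + 2*x**2 - 2*x*y**2 - 2*x*y + 2*x + 3*y**3 - 2*y**2 + 2*y - 1.
Note: deg(f) ≤ deg(F) = 3; strict inequality happens when F is divisible by Z (lost terms).


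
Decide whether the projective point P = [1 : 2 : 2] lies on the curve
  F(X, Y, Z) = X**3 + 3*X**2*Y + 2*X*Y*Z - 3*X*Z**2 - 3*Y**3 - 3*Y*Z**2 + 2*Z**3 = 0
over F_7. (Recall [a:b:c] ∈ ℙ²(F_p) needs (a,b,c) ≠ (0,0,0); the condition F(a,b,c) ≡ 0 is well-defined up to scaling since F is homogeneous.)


F(1,2,2) ≡ 6 (mod 7); P is NOT on the curve.

Evaluate F(1, 2, 2) term-by-term (mod 7).
  X**3 ↦ 1·1·1·1 = 1
  3*X**2*Y ↦ 3·1·2·1 = 6
  2*X*Y*Z ↦ 2·1·2·2 = 8
  -3*X*Z**2 ↦ -3·1·1·4 = -12
  -3*Y**3 ↦ -3·1·8·1 = -24
  -3*Y*Z**2 ↦ -3·1·2·4 = -24
  2*Z**3 ↦ 2·1·1·8 = 16
Sum: F(1, 2, 2) = (1) + (6) + (8) + (-12) + (-24) + (-24) + (16) = -29.
Reducing mod 7: -29 ≡ 6 (mod 7).
Since F(a, b, c) ≡ 6 ≠ 0 (mod 7), P does NOT lie on the curve.


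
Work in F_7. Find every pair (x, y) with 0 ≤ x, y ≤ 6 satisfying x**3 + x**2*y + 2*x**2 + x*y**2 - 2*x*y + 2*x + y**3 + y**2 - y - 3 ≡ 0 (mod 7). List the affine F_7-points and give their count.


Affine F_7-points: {(0, 2), (1, 2), (2, 2), (3, 6), (4, 4), (4, 6), (5, 0), (5, 1), (6, 6)}; count = 9.

For each of the 49 pairs (x, y) ∈ F_7², evaluate f(x, y) mod 7. Record the zeros.
  x = 0: [0↦4, 1↦5, 2↦0, 3↦2, 4↦3, 5↦2, 6↦5]  zeros at y ∈ {2}
  x = 1: [0↦2, 1↦3, 2↦0, 3↦6, 4↦6, 5↦6, 6↦5]  zeros at y ∈ {2}
  x = 2: [0↦3, 1↦6, 2↦0, 3↦5, 4↦6, 5↦2, 6↦6]  zeros at y ∈ {2}
  x = 3: [0↦6, 1↦6, 2↦6, 3↦5, 4↦2, 5↦3, 6↦0]  zeros at y ∈ {6}
  x = 4: [0↦3, 1↦2, 2↦3, 3↦5, 4↦0, 5↦1, 6↦0]  zeros at y ∈ {4, 6}
  x = 5: [0↦0, 1↦0, 2↦4, 3↦4, 4↦6, 5↦2, 6↦5]  zeros at y ∈ {0, 1}
  x = 6: [0↦3, 1↦6, 2↦1, 3↦1, 4↦5, 5↦5, 6↦0]  zeros at y ∈ {6}
Collecting zeros: affine points = {(0, 2), (1, 2), (2, 2), (3, 6), (4, 4), (4, 6), (5, 0), (5, 1), (6, 6)}.
Total count |C(F_7)_aff| = 9.


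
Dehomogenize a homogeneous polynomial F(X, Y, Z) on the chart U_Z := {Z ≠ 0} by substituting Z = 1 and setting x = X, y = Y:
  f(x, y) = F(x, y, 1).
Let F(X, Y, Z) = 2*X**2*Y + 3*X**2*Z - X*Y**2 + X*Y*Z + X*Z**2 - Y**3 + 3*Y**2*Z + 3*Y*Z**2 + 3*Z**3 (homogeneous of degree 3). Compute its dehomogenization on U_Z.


f(x, y) = 2*x**2*y + 3*x**2 - x*y**2 + x*y + x - y**3 + 3*y**2 + 3*y + 3

On U_Z we set Z = 1. Each monomial c·X^i·Y^j·Z^k in F becomes c·x^i·y^j·1^k = c·x^i·y^j.
Substituting Z = 1: F(X, Y, 1) = 2*x**2*y + 3*x**2 - x*y**2 + x*y + x - y**3 + 3*y**2 + 3*y + 3.
Note: deg(f) ≤ deg(F) = 3; strict inequality happens when F is divisible by Z (lost terms).


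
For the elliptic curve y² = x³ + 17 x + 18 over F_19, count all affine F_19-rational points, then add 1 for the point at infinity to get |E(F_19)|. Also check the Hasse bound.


Affine points = {(1, 6), (1, 13), (3, 1), (3, 18), (4, 6), (4, 13), (5, 0), (7, 9), (7, 10), (8, 1), (8, 18), (9, 8), (9, 11), (11, 4), (11, 15), (13, 2), (13, 17), (14, 6), (14, 13), (15, 0), (16, 4), (16, 15), (18, 0)}; affine count = 23; |E(F_19)| = 24.

Discriminant check: Δ ∝ 4a³ + 27b² = 4·17³ + 27·18² = 4·4913 + 27·324 ≡ 14 (mod 19). Nonzero ⇒ E is nonsingular.
For each x ∈ F_19, compute rhs = x³ + 17·x + 18 mod 19, then count y ∈ F_19 with y² ≡ rhs.
  x = 0: rhs = 18, matching y values: none (0 points).
  x = 1: rhs = 17, matching y values: 6, 13 (2 points).
  x = 2: rhs = 3, matching y values: none (0 points).
  x = 3: rhs = 1, matching y values: 1, 18 (2 points).
  x = 4: rhs = 17, matching y values: 6, 13 (2 points).
  x = 5: rhs = 0, matching y values: 0 (1 points).
  x = 6: rhs = 13, matching y values: none (0 points).
  x = 7: rhs = 5, matching y values: 9, 10 (2 points).
  x = 8: rhs = 1, matching y values: 1, 18 (2 points).
  x = 9: rhs = 7, matching y values: 8, 11 (2 points).
  x = 10: rhs = 10, matching y values: none (0 points).
  x = 11: rhs = 16, matching y values: 4, 15 (2 points).
  x = 12: rhs = 12, matching y values: none (0 points).
  x = 13: rhs = 4, matching y values: 2, 17 (2 points).
  x = 14: rhs = 17, matching y values: 6, 13 (2 points).
  x = 15: rhs = 0, matching y values: 0 (1 points).
  x = 16: rhs = 16, matching y values: 4, 15 (2 points).
  x = 17: rhs = 14, matching y values: none (0 points).
  x = 18: rhs = 0, matching y values: 0 (1 points).
Total affine count: 23.
Full point count |E(F_19)| = 23 + 1 = 24.
Hasse bound: |24 − (19+1)| = |4| = 4 ≤ 2√19 ≈ 8.7178 ✓.
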